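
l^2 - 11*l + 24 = (l - 8)*(l - 3)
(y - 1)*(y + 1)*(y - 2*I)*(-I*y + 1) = -I*y^4 - y^3 - I*y^2 + y + 2*I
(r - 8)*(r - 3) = r^2 - 11*r + 24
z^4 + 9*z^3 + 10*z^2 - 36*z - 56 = (z - 2)*(z + 2)^2*(z + 7)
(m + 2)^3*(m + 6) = m^4 + 12*m^3 + 48*m^2 + 80*m + 48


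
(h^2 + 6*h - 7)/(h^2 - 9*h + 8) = (h + 7)/(h - 8)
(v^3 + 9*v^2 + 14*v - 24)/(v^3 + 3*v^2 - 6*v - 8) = (v^2 + 5*v - 6)/(v^2 - v - 2)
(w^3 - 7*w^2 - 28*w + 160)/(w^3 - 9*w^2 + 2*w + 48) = (w^2 + w - 20)/(w^2 - w - 6)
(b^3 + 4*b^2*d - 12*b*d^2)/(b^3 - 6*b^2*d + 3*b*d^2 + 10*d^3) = b*(b + 6*d)/(b^2 - 4*b*d - 5*d^2)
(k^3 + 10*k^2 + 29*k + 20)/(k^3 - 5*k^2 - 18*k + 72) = (k^2 + 6*k + 5)/(k^2 - 9*k + 18)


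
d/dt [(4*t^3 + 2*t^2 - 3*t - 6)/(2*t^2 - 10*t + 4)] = (4*t^4 - 40*t^3 + 17*t^2 + 20*t - 36)/(2*(t^4 - 10*t^3 + 29*t^2 - 20*t + 4))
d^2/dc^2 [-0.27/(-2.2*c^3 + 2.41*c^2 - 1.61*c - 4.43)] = ((1.3014 - 3.564*c)*(2.2*c^3 - 2.41*c^2 + 1.61*c + 4.43) + 0.27*(6.6*c^2 - 4.82*c + 1.61)*(13.2*c^2 - 9.64*c + 3.22))/(2.2*c^3 - 2.41*c^2 + 1.61*c + 4.43)^3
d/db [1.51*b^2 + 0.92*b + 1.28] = 3.02*b + 0.92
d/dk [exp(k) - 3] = exp(k)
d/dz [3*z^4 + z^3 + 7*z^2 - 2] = z*(12*z^2 + 3*z + 14)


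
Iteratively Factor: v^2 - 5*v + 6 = (v - 2)*(v - 3)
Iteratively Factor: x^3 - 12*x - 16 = (x - 4)*(x^2 + 4*x + 4) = (x - 4)*(x + 2)*(x + 2)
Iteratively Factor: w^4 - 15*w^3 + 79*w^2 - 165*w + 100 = (w - 4)*(w^3 - 11*w^2 + 35*w - 25) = (w - 5)*(w - 4)*(w^2 - 6*w + 5) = (w - 5)^2*(w - 4)*(w - 1)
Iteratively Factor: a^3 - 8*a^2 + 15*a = (a)*(a^2 - 8*a + 15) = a*(a - 3)*(a - 5)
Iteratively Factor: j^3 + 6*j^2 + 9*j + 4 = (j + 1)*(j^2 + 5*j + 4) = (j + 1)^2*(j + 4)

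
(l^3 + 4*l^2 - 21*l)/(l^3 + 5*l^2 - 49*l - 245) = l*(l - 3)/(l^2 - 2*l - 35)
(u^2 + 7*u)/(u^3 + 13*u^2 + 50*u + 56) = u/(u^2 + 6*u + 8)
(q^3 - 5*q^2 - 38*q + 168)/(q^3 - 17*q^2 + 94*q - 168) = (q + 6)/(q - 6)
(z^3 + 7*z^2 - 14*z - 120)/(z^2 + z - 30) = (z^2 + z - 20)/(z - 5)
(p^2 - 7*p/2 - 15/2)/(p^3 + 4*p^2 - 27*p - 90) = (p + 3/2)/(p^2 + 9*p + 18)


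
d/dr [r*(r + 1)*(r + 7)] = 3*r^2 + 16*r + 7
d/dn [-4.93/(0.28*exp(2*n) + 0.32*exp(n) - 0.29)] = (2.7608*exp(n) + 1.5776)*exp(n)/(0.28*exp(2*n) + 0.32*exp(n) - 0.29)^2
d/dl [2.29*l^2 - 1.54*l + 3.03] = 4.58*l - 1.54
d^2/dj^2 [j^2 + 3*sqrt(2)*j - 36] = 2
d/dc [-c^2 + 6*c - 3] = 6 - 2*c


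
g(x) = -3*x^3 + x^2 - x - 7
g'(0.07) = -0.90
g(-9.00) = 2270.00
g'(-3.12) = -94.85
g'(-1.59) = -26.93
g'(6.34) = -350.08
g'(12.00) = -1273.00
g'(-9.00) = -748.00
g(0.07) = -7.07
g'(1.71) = -23.90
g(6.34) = -737.66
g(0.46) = -7.54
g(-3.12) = 96.97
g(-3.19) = 103.75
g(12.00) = -5059.00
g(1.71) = -20.79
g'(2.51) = -52.68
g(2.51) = -50.65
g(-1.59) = 9.18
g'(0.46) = -1.98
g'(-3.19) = -98.96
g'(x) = -9*x^2 + 2*x - 1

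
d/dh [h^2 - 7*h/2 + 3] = 2*h - 7/2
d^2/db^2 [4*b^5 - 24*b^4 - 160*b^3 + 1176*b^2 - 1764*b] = 80*b^3 - 288*b^2 - 960*b + 2352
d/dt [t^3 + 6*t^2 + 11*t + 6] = 3*t^2 + 12*t + 11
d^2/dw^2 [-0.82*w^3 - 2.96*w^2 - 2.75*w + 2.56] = -4.92*w - 5.92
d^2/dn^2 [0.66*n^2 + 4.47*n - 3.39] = 1.32000000000000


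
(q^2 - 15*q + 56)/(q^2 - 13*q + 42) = (q - 8)/(q - 6)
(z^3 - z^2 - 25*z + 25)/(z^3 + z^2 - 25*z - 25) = (z - 1)/(z + 1)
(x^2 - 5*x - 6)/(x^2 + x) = (x - 6)/x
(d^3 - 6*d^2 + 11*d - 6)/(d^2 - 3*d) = d - 3 + 2/d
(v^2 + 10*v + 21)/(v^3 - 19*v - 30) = (v + 7)/(v^2 - 3*v - 10)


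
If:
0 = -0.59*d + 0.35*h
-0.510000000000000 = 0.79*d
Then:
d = -0.65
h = -1.09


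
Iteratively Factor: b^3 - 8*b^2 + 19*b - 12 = (b - 4)*(b^2 - 4*b + 3) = (b - 4)*(b - 1)*(b - 3)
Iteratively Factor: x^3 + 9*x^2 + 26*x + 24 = (x + 3)*(x^2 + 6*x + 8) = (x + 3)*(x + 4)*(x + 2)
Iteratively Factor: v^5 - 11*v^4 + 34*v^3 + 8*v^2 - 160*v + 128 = (v - 1)*(v^4 - 10*v^3 + 24*v^2 + 32*v - 128) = (v - 4)*(v - 1)*(v^3 - 6*v^2 + 32) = (v - 4)^2*(v - 1)*(v^2 - 2*v - 8) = (v - 4)^2*(v - 1)*(v + 2)*(v - 4)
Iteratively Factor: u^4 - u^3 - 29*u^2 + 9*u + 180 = (u - 5)*(u^3 + 4*u^2 - 9*u - 36) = (u - 5)*(u + 4)*(u^2 - 9) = (u - 5)*(u + 3)*(u + 4)*(u - 3)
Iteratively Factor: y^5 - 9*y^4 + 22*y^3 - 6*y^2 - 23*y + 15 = (y - 1)*(y^4 - 8*y^3 + 14*y^2 + 8*y - 15) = (y - 1)*(y + 1)*(y^3 - 9*y^2 + 23*y - 15) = (y - 5)*(y - 1)*(y + 1)*(y^2 - 4*y + 3) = (y - 5)*(y - 3)*(y - 1)*(y + 1)*(y - 1)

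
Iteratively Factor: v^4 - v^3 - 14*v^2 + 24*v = (v - 2)*(v^3 + v^2 - 12*v) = (v - 3)*(v - 2)*(v^2 + 4*v) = (v - 3)*(v - 2)*(v + 4)*(v)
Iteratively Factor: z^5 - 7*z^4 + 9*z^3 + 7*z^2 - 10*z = (z)*(z^4 - 7*z^3 + 9*z^2 + 7*z - 10) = z*(z - 1)*(z^3 - 6*z^2 + 3*z + 10) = z*(z - 5)*(z - 1)*(z^2 - z - 2) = z*(z - 5)*(z - 1)*(z + 1)*(z - 2)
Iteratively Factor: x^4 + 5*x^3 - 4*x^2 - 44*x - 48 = (x + 2)*(x^3 + 3*x^2 - 10*x - 24) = (x + 2)^2*(x^2 + x - 12) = (x - 3)*(x + 2)^2*(x + 4)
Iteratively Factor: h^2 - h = (h - 1)*(h)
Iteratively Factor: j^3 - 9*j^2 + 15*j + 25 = (j - 5)*(j^2 - 4*j - 5) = (j - 5)*(j + 1)*(j - 5)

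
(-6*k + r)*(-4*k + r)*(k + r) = 24*k^3 + 14*k^2*r - 9*k*r^2 + r^3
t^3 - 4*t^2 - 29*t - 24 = (t - 8)*(t + 1)*(t + 3)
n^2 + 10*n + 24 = (n + 4)*(n + 6)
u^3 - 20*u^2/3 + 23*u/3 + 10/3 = (u - 5)*(u - 2)*(u + 1/3)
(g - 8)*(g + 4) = g^2 - 4*g - 32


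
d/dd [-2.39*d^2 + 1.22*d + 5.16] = 1.22 - 4.78*d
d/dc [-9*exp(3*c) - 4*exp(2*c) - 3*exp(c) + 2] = (-27*exp(2*c) - 8*exp(c) - 3)*exp(c)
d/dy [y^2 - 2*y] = 2*y - 2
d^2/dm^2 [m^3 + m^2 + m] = 6*m + 2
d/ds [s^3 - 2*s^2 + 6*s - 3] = 3*s^2 - 4*s + 6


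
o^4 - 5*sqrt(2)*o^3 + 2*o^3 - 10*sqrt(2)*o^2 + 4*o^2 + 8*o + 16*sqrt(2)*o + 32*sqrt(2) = (o + 2)*(o - 4*sqrt(2))*(o - 2*sqrt(2))*(o + sqrt(2))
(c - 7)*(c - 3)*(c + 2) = c^3 - 8*c^2 + c + 42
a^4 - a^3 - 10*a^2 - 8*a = a*(a - 4)*(a + 1)*(a + 2)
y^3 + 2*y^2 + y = y*(y + 1)^2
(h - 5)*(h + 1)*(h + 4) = h^3 - 21*h - 20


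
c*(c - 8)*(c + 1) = c^3 - 7*c^2 - 8*c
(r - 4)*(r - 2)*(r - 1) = r^3 - 7*r^2 + 14*r - 8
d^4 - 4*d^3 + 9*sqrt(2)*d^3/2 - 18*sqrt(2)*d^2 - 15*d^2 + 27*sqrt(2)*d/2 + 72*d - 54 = (d - 3)*(d - 1)*(d - 3*sqrt(2)/2)*(d + 6*sqrt(2))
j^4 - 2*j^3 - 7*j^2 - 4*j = j*(j - 4)*(-I*j - I)*(I*j + I)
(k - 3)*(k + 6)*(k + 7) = k^3 + 10*k^2 + 3*k - 126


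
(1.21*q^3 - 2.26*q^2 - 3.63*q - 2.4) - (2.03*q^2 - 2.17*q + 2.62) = 1.21*q^3 - 4.29*q^2 - 1.46*q - 5.02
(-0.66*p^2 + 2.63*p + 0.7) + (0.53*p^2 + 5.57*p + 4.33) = -0.13*p^2 + 8.2*p + 5.03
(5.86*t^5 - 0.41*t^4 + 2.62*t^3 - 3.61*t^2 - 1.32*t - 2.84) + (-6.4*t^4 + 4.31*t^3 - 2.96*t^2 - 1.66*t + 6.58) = 5.86*t^5 - 6.81*t^4 + 6.93*t^3 - 6.57*t^2 - 2.98*t + 3.74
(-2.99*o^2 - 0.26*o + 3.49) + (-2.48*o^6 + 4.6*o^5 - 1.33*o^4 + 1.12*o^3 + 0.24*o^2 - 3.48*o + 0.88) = -2.48*o^6 + 4.6*o^5 - 1.33*o^4 + 1.12*o^3 - 2.75*o^2 - 3.74*o + 4.37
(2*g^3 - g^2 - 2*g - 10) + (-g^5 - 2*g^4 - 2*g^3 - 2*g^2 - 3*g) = -g^5 - 2*g^4 - 3*g^2 - 5*g - 10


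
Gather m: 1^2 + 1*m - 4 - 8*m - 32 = -7*m - 35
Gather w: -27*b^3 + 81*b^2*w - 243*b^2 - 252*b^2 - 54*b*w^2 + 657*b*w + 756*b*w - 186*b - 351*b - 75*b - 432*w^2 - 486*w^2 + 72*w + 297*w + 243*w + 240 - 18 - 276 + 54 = -27*b^3 - 495*b^2 - 612*b + w^2*(-54*b - 918) + w*(81*b^2 + 1413*b + 612)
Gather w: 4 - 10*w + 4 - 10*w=8 - 20*w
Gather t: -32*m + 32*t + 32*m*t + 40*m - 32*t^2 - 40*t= 8*m - 32*t^2 + t*(32*m - 8)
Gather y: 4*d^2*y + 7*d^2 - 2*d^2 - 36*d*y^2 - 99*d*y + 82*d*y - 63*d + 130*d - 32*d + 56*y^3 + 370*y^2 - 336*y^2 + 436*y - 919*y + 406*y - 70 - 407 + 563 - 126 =5*d^2 + 35*d + 56*y^3 + y^2*(34 - 36*d) + y*(4*d^2 - 17*d - 77) - 40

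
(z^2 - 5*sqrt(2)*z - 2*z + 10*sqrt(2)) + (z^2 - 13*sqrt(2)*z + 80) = 2*z^2 - 18*sqrt(2)*z - 2*z + 10*sqrt(2) + 80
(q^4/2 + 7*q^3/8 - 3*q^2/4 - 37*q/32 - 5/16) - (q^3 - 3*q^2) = q^4/2 - q^3/8 + 9*q^2/4 - 37*q/32 - 5/16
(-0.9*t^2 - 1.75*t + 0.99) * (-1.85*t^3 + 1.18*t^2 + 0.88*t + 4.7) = 1.665*t^5 + 2.1755*t^4 - 4.6885*t^3 - 4.6018*t^2 - 7.3538*t + 4.653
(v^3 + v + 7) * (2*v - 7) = 2*v^4 - 7*v^3 + 2*v^2 + 7*v - 49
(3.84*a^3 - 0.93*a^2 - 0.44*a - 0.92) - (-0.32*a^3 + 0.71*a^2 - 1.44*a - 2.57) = 4.16*a^3 - 1.64*a^2 + 1.0*a + 1.65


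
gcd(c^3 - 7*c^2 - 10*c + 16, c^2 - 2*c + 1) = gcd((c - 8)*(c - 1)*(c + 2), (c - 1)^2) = c - 1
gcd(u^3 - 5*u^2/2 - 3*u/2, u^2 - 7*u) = u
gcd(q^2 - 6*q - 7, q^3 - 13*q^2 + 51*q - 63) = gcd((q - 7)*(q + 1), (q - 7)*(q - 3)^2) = q - 7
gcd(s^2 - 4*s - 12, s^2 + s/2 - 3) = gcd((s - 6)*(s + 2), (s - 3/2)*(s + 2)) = s + 2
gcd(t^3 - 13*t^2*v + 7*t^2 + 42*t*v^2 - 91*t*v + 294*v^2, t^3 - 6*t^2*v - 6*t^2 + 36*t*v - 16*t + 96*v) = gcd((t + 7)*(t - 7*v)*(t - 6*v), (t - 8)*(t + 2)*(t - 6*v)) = t - 6*v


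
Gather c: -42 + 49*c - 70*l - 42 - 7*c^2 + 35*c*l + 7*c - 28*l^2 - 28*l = -7*c^2 + c*(35*l + 56) - 28*l^2 - 98*l - 84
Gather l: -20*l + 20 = 20 - 20*l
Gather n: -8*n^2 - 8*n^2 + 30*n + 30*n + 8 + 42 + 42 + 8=-16*n^2 + 60*n + 100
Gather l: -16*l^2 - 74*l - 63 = -16*l^2 - 74*l - 63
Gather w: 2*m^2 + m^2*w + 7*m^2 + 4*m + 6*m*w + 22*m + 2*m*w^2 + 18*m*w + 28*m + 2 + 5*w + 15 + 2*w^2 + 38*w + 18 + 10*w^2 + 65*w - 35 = 9*m^2 + 54*m + w^2*(2*m + 12) + w*(m^2 + 24*m + 108)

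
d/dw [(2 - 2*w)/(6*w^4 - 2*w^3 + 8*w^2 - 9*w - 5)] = 4*(9*w^4 - 14*w^3 + 7*w^2 - 8*w + 7)/(36*w^8 - 24*w^7 + 100*w^6 - 140*w^5 + 40*w^4 - 124*w^3 + w^2 + 90*w + 25)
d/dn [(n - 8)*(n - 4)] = 2*n - 12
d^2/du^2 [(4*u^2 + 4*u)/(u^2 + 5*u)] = -32/(u^3 + 15*u^2 + 75*u + 125)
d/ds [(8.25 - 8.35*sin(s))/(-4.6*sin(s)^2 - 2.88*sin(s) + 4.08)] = (-38.41*sin(s)^2 + 75.9*sin(s) - 10.308)*cos(s)/(21.16*sin(s)^4 + 26.496*sin(s)^3 - 29.2416*sin(s)^2 - 23.5008*sin(s) + 16.6464)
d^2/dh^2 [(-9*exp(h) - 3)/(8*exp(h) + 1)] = (15 - 120*exp(h))*exp(h)/(512*exp(3*h) + 192*exp(2*h) + 24*exp(h) + 1)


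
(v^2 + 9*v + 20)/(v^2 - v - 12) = (v^2 + 9*v + 20)/(v^2 - v - 12)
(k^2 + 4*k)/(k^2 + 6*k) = (k + 4)/(k + 6)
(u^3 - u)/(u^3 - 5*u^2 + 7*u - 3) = u*(u + 1)/(u^2 - 4*u + 3)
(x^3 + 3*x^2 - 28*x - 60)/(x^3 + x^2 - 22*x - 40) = (x + 6)/(x + 4)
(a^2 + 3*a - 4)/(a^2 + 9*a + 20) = (a - 1)/(a + 5)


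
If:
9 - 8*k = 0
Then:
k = 9/8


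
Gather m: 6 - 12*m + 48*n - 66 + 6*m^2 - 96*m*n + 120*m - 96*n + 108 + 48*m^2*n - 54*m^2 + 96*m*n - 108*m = m^2*(48*n - 48) - 48*n + 48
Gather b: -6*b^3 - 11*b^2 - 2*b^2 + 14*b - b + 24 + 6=-6*b^3 - 13*b^2 + 13*b + 30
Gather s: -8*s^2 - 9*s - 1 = -8*s^2 - 9*s - 1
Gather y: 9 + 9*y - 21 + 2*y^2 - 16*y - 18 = 2*y^2 - 7*y - 30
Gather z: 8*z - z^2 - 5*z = -z^2 + 3*z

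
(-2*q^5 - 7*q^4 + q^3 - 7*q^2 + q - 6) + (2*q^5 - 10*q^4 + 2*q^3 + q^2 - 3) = -17*q^4 + 3*q^3 - 6*q^2 + q - 9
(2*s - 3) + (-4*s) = -2*s - 3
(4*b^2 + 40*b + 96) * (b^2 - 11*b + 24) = 4*b^4 - 4*b^3 - 248*b^2 - 96*b + 2304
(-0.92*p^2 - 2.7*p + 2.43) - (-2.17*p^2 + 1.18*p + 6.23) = 1.25*p^2 - 3.88*p - 3.8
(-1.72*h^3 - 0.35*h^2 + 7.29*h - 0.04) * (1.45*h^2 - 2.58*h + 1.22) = -2.494*h^5 + 3.9301*h^4 + 9.3751*h^3 - 19.2932*h^2 + 8.997*h - 0.0488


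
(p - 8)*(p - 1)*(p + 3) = p^3 - 6*p^2 - 19*p + 24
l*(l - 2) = l^2 - 2*l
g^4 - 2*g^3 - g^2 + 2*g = g*(g - 2)*(g - 1)*(g + 1)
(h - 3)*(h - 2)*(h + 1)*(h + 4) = h^4 - 15*h^2 + 10*h + 24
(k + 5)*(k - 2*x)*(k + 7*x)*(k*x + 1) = k^4*x + 5*k^3*x^2 + 5*k^3*x + k^3 - 14*k^2*x^3 + 25*k^2*x^2 + 5*k^2*x + 5*k^2 - 70*k*x^3 - 14*k*x^2 + 25*k*x - 70*x^2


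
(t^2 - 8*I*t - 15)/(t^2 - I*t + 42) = (t^2 - 8*I*t - 15)/(t^2 - I*t + 42)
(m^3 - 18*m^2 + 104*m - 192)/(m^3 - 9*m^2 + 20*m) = (m^2 - 14*m + 48)/(m*(m - 5))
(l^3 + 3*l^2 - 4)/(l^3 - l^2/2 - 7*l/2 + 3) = 2*(l + 2)/(2*l - 3)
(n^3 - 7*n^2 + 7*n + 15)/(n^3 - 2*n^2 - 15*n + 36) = (n^2 - 4*n - 5)/(n^2 + n - 12)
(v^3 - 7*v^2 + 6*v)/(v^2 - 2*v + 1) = v*(v - 6)/(v - 1)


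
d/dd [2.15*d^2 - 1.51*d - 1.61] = 4.3*d - 1.51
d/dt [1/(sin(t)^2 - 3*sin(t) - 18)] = (3 - 2*sin(t))*cos(t)/((sin(t) - 6)^2*(sin(t) + 3)^2)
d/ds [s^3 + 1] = 3*s^2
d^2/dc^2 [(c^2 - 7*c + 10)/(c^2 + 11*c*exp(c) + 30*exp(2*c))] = (-(2*(2*c - 7)*(11*c*exp(c) + 2*c + 60*exp(2*c) + 11*exp(c)) + (c^2 - 7*c + 10)*(11*c*exp(c) + 120*exp(2*c) + 22*exp(c) + 2))*(c^2 + 11*c*exp(c) + 30*exp(2*c)) + 2*(c^2 - 7*c + 10)*(11*c*exp(c) + 2*c + 60*exp(2*c) + 11*exp(c))^2 + 2*(c^2 + 11*c*exp(c) + 30*exp(2*c))^2)/(c^2 + 11*c*exp(c) + 30*exp(2*c))^3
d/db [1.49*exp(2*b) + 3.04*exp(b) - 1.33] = (2.98*exp(b) + 3.04)*exp(b)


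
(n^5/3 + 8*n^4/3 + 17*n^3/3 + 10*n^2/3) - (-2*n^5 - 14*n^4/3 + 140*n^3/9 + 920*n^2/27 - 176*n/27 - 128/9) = 7*n^5/3 + 22*n^4/3 - 89*n^3/9 - 830*n^2/27 + 176*n/27 + 128/9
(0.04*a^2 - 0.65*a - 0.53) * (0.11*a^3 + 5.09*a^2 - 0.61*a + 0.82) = 0.0044*a^5 + 0.1321*a^4 - 3.3912*a^3 - 2.2684*a^2 - 0.2097*a - 0.4346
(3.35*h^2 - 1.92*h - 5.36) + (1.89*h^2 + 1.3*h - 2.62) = 5.24*h^2 - 0.62*h - 7.98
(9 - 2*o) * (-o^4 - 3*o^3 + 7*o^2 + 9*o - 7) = 2*o^5 - 3*o^4 - 41*o^3 + 45*o^2 + 95*o - 63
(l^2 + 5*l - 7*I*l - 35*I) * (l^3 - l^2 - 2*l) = l^5 + 4*l^4 - 7*I*l^4 - 7*l^3 - 28*I*l^3 - 10*l^2 + 49*I*l^2 + 70*I*l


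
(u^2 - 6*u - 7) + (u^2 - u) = 2*u^2 - 7*u - 7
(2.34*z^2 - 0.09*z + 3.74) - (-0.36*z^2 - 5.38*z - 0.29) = 2.7*z^2 + 5.29*z + 4.03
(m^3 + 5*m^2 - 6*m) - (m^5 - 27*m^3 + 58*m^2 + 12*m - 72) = -m^5 + 28*m^3 - 53*m^2 - 18*m + 72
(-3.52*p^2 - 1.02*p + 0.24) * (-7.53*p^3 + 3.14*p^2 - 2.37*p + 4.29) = 26.5056*p^5 - 3.3722*p^4 + 3.3324*p^3 - 11.9298*p^2 - 4.9446*p + 1.0296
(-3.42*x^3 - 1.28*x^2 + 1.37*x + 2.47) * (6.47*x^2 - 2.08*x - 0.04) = -22.1274*x^5 - 1.168*x^4 + 11.6631*x^3 + 13.1825*x^2 - 5.1924*x - 0.0988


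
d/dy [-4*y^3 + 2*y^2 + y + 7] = -12*y^2 + 4*y + 1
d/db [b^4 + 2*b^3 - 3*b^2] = 2*b*(2*b^2 + 3*b - 3)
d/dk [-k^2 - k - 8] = -2*k - 1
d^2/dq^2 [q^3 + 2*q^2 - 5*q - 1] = 6*q + 4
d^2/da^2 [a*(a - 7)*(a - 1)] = 6*a - 16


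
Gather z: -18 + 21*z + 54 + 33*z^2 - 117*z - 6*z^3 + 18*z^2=-6*z^3 + 51*z^2 - 96*z + 36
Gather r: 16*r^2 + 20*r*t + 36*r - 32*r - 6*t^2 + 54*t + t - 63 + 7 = 16*r^2 + r*(20*t + 4) - 6*t^2 + 55*t - 56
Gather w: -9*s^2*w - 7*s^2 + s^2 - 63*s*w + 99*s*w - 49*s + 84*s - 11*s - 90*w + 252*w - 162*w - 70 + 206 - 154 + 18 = -6*s^2 + 24*s + w*(-9*s^2 + 36*s)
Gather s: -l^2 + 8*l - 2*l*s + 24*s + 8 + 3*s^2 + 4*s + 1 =-l^2 + 8*l + 3*s^2 + s*(28 - 2*l) + 9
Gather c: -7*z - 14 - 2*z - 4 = -9*z - 18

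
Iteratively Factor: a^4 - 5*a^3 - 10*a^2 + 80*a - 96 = (a - 4)*(a^3 - a^2 - 14*a + 24) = (a - 4)*(a - 3)*(a^2 + 2*a - 8) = (a - 4)*(a - 3)*(a - 2)*(a + 4)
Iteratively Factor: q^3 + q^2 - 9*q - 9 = (q + 1)*(q^2 - 9) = (q - 3)*(q + 1)*(q + 3)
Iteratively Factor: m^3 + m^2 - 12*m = (m + 4)*(m^2 - 3*m) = (m - 3)*(m + 4)*(m)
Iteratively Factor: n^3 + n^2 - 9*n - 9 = (n + 1)*(n^2 - 9) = (n - 3)*(n + 1)*(n + 3)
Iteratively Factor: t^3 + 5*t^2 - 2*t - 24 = (t + 4)*(t^2 + t - 6) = (t + 3)*(t + 4)*(t - 2)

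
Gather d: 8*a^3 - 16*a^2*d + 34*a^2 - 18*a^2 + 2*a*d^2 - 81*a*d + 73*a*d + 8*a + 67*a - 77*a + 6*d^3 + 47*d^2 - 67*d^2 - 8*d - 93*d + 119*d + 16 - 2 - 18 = 8*a^3 + 16*a^2 - 2*a + 6*d^3 + d^2*(2*a - 20) + d*(-16*a^2 - 8*a + 18) - 4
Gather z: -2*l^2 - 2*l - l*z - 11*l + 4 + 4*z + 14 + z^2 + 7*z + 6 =-2*l^2 - 13*l + z^2 + z*(11 - l) + 24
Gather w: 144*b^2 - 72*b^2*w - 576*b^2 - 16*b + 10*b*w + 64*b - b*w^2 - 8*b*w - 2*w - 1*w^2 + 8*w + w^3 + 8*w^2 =-432*b^2 + 48*b + w^3 + w^2*(7 - b) + w*(-72*b^2 + 2*b + 6)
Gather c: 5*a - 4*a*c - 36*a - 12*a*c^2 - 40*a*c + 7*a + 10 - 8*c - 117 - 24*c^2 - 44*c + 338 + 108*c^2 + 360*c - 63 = -24*a + c^2*(84 - 12*a) + c*(308 - 44*a) + 168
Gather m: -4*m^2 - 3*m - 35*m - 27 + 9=-4*m^2 - 38*m - 18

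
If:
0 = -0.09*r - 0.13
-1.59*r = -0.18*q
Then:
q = -12.76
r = -1.44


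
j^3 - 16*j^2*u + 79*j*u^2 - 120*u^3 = (j - 8*u)*(j - 5*u)*(j - 3*u)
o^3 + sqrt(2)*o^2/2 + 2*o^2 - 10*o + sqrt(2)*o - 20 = (o + 2)*(o - 2*sqrt(2))*(o + 5*sqrt(2)/2)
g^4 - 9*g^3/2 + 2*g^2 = g^2*(g - 4)*(g - 1/2)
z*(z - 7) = z^2 - 7*z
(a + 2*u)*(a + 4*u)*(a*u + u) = a^3*u + 6*a^2*u^2 + a^2*u + 8*a*u^3 + 6*a*u^2 + 8*u^3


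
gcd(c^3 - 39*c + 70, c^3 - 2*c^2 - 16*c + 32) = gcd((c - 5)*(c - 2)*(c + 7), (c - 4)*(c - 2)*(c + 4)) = c - 2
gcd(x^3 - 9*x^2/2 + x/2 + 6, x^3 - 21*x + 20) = x - 4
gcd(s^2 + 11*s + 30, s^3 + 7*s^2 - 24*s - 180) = s + 6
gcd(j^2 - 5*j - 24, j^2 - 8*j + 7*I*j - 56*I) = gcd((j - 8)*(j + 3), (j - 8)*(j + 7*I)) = j - 8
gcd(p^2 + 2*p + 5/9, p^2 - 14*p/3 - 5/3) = p + 1/3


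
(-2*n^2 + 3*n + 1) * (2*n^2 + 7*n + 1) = -4*n^4 - 8*n^3 + 21*n^2 + 10*n + 1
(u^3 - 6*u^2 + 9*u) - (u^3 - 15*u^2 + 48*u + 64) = 9*u^2 - 39*u - 64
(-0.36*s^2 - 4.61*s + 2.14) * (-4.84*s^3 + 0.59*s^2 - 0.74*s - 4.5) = 1.7424*s^5 + 22.1*s^4 - 12.8111*s^3 + 6.294*s^2 + 19.1614*s - 9.63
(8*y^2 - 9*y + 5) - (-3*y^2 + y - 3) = 11*y^2 - 10*y + 8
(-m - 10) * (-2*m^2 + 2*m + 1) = 2*m^3 + 18*m^2 - 21*m - 10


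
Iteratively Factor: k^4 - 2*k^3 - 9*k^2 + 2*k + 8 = (k + 1)*(k^3 - 3*k^2 - 6*k + 8) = (k - 1)*(k + 1)*(k^2 - 2*k - 8) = (k - 1)*(k + 1)*(k + 2)*(k - 4)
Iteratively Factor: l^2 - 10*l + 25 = (l - 5)*(l - 5)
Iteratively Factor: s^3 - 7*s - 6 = (s + 2)*(s^2 - 2*s - 3) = (s + 1)*(s + 2)*(s - 3)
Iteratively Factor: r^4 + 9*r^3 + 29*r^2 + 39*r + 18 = (r + 3)*(r^3 + 6*r^2 + 11*r + 6) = (r + 2)*(r + 3)*(r^2 + 4*r + 3) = (r + 1)*(r + 2)*(r + 3)*(r + 3)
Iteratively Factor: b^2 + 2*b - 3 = (b - 1)*(b + 3)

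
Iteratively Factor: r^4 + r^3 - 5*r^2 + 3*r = (r - 1)*(r^3 + 2*r^2 - 3*r) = (r - 1)^2*(r^2 + 3*r) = (r - 1)^2*(r + 3)*(r)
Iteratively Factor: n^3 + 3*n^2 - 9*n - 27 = (n - 3)*(n^2 + 6*n + 9) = (n - 3)*(n + 3)*(n + 3)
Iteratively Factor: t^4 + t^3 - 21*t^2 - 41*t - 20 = (t + 1)*(t^3 - 21*t - 20) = (t + 1)*(t + 4)*(t^2 - 4*t - 5) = (t - 5)*(t + 1)*(t + 4)*(t + 1)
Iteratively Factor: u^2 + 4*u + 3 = (u + 3)*(u + 1)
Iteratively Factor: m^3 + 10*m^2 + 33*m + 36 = (m + 3)*(m^2 + 7*m + 12) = (m + 3)^2*(m + 4)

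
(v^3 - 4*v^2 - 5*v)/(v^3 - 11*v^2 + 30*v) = (v + 1)/(v - 6)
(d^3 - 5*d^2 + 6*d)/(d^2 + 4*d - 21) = d*(d - 2)/(d + 7)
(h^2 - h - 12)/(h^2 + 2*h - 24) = (h + 3)/(h + 6)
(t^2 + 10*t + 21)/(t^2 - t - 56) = (t + 3)/(t - 8)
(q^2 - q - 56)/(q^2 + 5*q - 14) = (q - 8)/(q - 2)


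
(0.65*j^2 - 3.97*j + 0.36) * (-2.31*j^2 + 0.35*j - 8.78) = -1.5015*j^4 + 9.3982*j^3 - 7.9281*j^2 + 34.9826*j - 3.1608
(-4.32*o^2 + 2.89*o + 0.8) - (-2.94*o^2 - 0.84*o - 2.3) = -1.38*o^2 + 3.73*o + 3.1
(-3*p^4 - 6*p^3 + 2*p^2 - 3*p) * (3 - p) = 3*p^5 - 3*p^4 - 20*p^3 + 9*p^2 - 9*p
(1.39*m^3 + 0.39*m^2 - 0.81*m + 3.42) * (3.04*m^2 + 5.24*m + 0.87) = 4.2256*m^5 + 8.4692*m^4 + 0.7905*m^3 + 6.4917*m^2 + 17.2161*m + 2.9754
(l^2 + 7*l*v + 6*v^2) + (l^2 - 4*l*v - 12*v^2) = 2*l^2 + 3*l*v - 6*v^2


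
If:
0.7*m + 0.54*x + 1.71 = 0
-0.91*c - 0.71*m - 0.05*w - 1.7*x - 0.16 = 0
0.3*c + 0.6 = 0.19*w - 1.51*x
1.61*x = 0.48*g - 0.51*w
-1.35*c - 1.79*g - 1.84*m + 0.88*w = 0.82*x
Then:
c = 1.96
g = 2.69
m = -2.18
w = 3.59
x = -0.34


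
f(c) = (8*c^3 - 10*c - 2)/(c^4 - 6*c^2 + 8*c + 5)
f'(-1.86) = -3.45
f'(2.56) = -0.53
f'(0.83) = 0.85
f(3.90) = 2.46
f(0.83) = -0.72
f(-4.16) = -3.20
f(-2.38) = 5.40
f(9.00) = 0.93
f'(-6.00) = -0.39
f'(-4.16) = -1.98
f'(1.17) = 2.85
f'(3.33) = -0.97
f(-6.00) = -1.61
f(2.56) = 3.66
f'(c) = (24*c^2 - 10)/(c^4 - 6*c^2 + 8*c + 5) + (-4*c^3 + 12*c - 8)*(8*c^3 - 10*c - 2)/(c^4 - 6*c^2 + 8*c + 5)^2 = 2*((12*c^2 - 5)*(c^4 - 6*c^2 + 8*c + 5) + 4*(-4*c^3 + 5*c + 1)*(c^3 - 3*c + 2))/(c^4 - 6*c^2 + 8*c + 5)^2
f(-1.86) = 1.87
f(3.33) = 2.95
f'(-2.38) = -13.78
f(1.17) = -0.11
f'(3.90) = -0.75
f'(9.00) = -0.11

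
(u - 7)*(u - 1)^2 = u^3 - 9*u^2 + 15*u - 7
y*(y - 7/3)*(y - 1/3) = y^3 - 8*y^2/3 + 7*y/9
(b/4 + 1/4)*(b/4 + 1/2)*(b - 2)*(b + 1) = b^4/16 + b^3/8 - 3*b^2/16 - b/2 - 1/4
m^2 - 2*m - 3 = (m - 3)*(m + 1)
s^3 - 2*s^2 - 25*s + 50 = (s - 5)*(s - 2)*(s + 5)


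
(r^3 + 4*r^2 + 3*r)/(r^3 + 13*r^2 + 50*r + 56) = r*(r^2 + 4*r + 3)/(r^3 + 13*r^2 + 50*r + 56)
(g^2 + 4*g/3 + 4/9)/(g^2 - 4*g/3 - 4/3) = (g + 2/3)/(g - 2)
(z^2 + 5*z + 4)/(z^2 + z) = (z + 4)/z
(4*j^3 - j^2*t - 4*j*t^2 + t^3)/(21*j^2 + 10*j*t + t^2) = (4*j^3 - j^2*t - 4*j*t^2 + t^3)/(21*j^2 + 10*j*t + t^2)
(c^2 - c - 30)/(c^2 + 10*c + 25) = (c - 6)/(c + 5)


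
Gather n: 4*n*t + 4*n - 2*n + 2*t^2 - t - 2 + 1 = n*(4*t + 2) + 2*t^2 - t - 1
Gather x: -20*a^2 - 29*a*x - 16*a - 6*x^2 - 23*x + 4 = -20*a^2 - 16*a - 6*x^2 + x*(-29*a - 23) + 4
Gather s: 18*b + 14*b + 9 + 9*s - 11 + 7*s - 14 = 32*b + 16*s - 16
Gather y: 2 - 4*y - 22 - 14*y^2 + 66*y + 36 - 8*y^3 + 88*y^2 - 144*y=-8*y^3 + 74*y^2 - 82*y + 16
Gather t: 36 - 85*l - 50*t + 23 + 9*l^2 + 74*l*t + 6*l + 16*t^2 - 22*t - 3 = 9*l^2 - 79*l + 16*t^2 + t*(74*l - 72) + 56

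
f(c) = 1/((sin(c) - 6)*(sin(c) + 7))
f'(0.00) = 0.00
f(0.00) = -0.02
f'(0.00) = 0.00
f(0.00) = -0.02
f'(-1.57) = 0.00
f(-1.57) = -0.02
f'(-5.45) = -0.00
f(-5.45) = -0.02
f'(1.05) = -0.00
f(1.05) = -0.02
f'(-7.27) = 0.00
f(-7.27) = -0.02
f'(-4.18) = 0.00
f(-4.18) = -0.02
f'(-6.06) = -0.00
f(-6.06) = -0.02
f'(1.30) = -0.00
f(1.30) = -0.02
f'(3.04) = 0.00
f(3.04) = -0.02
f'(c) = -cos(c)/((sin(c) - 6)*(sin(c) + 7)^2) - cos(c)/((sin(c) - 6)^2*(sin(c) + 7)) = -(sin(2*c) + cos(c))/((sin(c) - 6)^2*(sin(c) + 7)^2)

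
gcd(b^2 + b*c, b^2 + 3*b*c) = b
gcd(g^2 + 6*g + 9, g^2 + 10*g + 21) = g + 3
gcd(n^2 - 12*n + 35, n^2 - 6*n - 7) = n - 7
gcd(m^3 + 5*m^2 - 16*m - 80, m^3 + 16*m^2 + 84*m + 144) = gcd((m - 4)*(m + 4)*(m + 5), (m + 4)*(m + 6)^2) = m + 4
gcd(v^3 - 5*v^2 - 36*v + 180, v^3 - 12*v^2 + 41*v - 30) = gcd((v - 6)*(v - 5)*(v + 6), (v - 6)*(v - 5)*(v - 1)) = v^2 - 11*v + 30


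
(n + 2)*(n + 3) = n^2 + 5*n + 6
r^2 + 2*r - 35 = (r - 5)*(r + 7)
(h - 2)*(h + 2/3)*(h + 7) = h^3 + 17*h^2/3 - 32*h/3 - 28/3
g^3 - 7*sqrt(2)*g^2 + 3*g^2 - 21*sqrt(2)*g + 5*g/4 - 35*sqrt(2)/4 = (g + 1/2)*(g + 5/2)*(g - 7*sqrt(2))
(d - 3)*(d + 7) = d^2 + 4*d - 21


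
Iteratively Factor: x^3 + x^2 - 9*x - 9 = (x + 3)*(x^2 - 2*x - 3) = (x - 3)*(x + 3)*(x + 1)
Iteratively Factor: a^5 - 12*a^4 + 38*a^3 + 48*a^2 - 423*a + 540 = (a - 5)*(a^4 - 7*a^3 + 3*a^2 + 63*a - 108) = (a - 5)*(a - 3)*(a^3 - 4*a^2 - 9*a + 36) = (a - 5)*(a - 4)*(a - 3)*(a^2 - 9) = (a - 5)*(a - 4)*(a - 3)^2*(a + 3)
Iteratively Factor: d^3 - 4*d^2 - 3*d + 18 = (d + 2)*(d^2 - 6*d + 9) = (d - 3)*(d + 2)*(d - 3)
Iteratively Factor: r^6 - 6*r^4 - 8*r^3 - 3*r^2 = (r)*(r^5 - 6*r^3 - 8*r^2 - 3*r) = r^2*(r^4 - 6*r^2 - 8*r - 3) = r^2*(r - 3)*(r^3 + 3*r^2 + 3*r + 1) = r^2*(r - 3)*(r + 1)*(r^2 + 2*r + 1) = r^2*(r - 3)*(r + 1)^2*(r + 1)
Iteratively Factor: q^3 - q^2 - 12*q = (q)*(q^2 - q - 12) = q*(q - 4)*(q + 3)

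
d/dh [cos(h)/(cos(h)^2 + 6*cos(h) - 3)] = (cos(h)^2 + 3)*sin(h)/(cos(h)^2 + 6*cos(h) - 3)^2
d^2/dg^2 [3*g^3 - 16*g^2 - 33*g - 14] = 18*g - 32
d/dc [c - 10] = 1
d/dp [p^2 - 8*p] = 2*p - 8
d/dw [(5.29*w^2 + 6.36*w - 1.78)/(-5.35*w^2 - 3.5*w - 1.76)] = (15.511*w^2 - 37.6668*w - 17.4236)/(28.6225*w^4 + 37.45*w^3 + 31.082*w^2 + 12.32*w + 3.0976)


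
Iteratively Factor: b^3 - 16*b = (b + 4)*(b^2 - 4*b) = b*(b + 4)*(b - 4)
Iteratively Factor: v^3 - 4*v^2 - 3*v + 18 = (v - 3)*(v^2 - v - 6) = (v - 3)*(v + 2)*(v - 3)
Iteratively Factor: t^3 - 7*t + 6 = (t + 3)*(t^2 - 3*t + 2) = (t - 2)*(t + 3)*(t - 1)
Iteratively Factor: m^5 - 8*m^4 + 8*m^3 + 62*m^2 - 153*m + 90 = (m - 3)*(m^4 - 5*m^3 - 7*m^2 + 41*m - 30) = (m - 3)*(m - 1)*(m^3 - 4*m^2 - 11*m + 30) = (m - 3)*(m - 1)*(m + 3)*(m^2 - 7*m + 10) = (m - 5)*(m - 3)*(m - 1)*(m + 3)*(m - 2)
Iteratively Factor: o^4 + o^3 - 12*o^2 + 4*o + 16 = (o + 1)*(o^3 - 12*o + 16) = (o + 1)*(o + 4)*(o^2 - 4*o + 4) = (o - 2)*(o + 1)*(o + 4)*(o - 2)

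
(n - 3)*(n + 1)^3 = n^4 - 6*n^2 - 8*n - 3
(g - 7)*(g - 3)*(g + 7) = g^3 - 3*g^2 - 49*g + 147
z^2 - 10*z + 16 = (z - 8)*(z - 2)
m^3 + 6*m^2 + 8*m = m*(m + 2)*(m + 4)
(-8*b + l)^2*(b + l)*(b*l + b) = 64*b^4*l + 64*b^4 + 48*b^3*l^2 + 48*b^3*l - 15*b^2*l^3 - 15*b^2*l^2 + b*l^4 + b*l^3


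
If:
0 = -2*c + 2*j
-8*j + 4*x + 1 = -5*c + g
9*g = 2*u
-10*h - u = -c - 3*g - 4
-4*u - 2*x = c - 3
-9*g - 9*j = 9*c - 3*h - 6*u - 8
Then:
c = 9265/14853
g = 1558/14853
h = 6634/14853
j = 9265/14853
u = 2337/4951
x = 3625/14853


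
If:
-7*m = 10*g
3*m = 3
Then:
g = -7/10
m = 1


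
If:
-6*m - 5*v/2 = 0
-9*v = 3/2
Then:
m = 5/72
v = -1/6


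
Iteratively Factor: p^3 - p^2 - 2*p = (p - 2)*(p^2 + p) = p*(p - 2)*(p + 1)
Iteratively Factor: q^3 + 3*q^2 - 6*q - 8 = (q + 1)*(q^2 + 2*q - 8) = (q + 1)*(q + 4)*(q - 2)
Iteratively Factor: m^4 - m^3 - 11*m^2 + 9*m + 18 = (m - 3)*(m^3 + 2*m^2 - 5*m - 6) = (m - 3)*(m + 1)*(m^2 + m - 6) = (m - 3)*(m - 2)*(m + 1)*(m + 3)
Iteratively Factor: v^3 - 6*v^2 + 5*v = (v)*(v^2 - 6*v + 5) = v*(v - 5)*(v - 1)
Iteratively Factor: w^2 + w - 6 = (w - 2)*(w + 3)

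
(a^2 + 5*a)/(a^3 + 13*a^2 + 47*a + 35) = a/(a^2 + 8*a + 7)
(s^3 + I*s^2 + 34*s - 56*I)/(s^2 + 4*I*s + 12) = (s^2 + 3*I*s + 28)/(s + 6*I)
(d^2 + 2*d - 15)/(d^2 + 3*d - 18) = (d + 5)/(d + 6)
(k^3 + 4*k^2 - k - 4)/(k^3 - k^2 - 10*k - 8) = (k^2 + 3*k - 4)/(k^2 - 2*k - 8)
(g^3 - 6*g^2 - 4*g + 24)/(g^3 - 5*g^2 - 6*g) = (g^2 - 4)/(g*(g + 1))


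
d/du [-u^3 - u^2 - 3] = u*(-3*u - 2)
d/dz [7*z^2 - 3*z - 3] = 14*z - 3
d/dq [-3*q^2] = -6*q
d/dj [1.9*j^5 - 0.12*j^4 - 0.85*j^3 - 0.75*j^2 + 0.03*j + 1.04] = 9.5*j^4 - 0.48*j^3 - 2.55*j^2 - 1.5*j + 0.03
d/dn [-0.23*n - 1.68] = -0.230000000000000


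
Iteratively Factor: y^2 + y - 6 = (y + 3)*(y - 2)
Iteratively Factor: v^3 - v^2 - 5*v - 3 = (v + 1)*(v^2 - 2*v - 3) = (v - 3)*(v + 1)*(v + 1)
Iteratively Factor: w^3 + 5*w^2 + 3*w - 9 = (w - 1)*(w^2 + 6*w + 9) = (w - 1)*(w + 3)*(w + 3)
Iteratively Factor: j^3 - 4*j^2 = (j)*(j^2 - 4*j) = j*(j - 4)*(j)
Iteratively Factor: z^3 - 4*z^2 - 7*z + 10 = (z - 5)*(z^2 + z - 2) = (z - 5)*(z + 2)*(z - 1)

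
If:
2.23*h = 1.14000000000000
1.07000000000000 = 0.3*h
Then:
No Solution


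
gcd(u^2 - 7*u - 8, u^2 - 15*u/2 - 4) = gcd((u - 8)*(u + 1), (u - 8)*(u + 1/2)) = u - 8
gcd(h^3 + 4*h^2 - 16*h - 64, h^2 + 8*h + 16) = h^2 + 8*h + 16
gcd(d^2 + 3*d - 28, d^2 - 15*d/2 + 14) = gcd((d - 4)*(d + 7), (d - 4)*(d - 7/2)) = d - 4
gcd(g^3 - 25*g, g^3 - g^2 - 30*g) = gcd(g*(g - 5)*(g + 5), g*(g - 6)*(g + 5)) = g^2 + 5*g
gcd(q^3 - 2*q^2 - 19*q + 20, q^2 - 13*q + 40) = q - 5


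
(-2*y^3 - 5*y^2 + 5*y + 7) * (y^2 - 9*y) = -2*y^5 + 13*y^4 + 50*y^3 - 38*y^2 - 63*y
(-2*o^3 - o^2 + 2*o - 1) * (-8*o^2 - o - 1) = 16*o^5 + 10*o^4 - 13*o^3 + 7*o^2 - o + 1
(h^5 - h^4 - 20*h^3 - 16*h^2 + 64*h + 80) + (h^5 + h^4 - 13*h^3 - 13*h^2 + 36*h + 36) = 2*h^5 - 33*h^3 - 29*h^2 + 100*h + 116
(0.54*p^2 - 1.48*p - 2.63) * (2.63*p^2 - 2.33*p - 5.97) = 1.4202*p^4 - 5.1506*p^3 - 6.6923*p^2 + 14.9635*p + 15.7011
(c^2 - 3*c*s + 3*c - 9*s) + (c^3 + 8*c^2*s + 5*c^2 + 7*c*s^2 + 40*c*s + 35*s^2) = c^3 + 8*c^2*s + 6*c^2 + 7*c*s^2 + 37*c*s + 3*c + 35*s^2 - 9*s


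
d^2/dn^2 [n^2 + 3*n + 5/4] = 2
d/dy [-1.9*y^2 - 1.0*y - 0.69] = -3.8*y - 1.0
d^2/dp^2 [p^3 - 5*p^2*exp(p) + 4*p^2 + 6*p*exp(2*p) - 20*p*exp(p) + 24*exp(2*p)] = -5*p^2*exp(p) + 24*p*exp(2*p) - 40*p*exp(p) + 6*p + 120*exp(2*p) - 50*exp(p) + 8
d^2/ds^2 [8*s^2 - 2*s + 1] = 16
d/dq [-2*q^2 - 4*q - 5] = -4*q - 4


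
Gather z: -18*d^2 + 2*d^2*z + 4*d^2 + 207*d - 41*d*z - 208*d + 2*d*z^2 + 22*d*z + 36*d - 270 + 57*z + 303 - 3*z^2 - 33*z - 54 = -14*d^2 + 35*d + z^2*(2*d - 3) + z*(2*d^2 - 19*d + 24) - 21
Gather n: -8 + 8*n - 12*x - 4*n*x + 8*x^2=n*(8 - 4*x) + 8*x^2 - 12*x - 8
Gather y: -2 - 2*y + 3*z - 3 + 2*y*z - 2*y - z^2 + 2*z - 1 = y*(2*z - 4) - z^2 + 5*z - 6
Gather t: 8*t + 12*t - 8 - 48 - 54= 20*t - 110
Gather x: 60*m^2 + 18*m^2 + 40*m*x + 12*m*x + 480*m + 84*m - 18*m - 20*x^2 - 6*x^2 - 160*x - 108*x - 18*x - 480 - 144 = 78*m^2 + 546*m - 26*x^2 + x*(52*m - 286) - 624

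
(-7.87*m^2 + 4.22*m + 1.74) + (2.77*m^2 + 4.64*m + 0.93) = -5.1*m^2 + 8.86*m + 2.67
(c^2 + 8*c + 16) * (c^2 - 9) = c^4 + 8*c^3 + 7*c^2 - 72*c - 144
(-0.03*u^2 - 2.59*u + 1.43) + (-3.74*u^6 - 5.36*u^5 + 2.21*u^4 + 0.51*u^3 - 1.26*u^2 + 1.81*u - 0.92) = -3.74*u^6 - 5.36*u^5 + 2.21*u^4 + 0.51*u^3 - 1.29*u^2 - 0.78*u + 0.51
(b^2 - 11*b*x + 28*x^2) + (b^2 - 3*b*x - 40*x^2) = 2*b^2 - 14*b*x - 12*x^2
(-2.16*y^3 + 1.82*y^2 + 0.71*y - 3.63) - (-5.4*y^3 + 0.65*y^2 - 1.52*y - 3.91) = 3.24*y^3 + 1.17*y^2 + 2.23*y + 0.28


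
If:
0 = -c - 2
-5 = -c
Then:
No Solution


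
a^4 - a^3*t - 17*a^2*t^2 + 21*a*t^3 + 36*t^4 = (a - 3*t)^2*(a + t)*(a + 4*t)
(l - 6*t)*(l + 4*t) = l^2 - 2*l*t - 24*t^2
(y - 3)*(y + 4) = y^2 + y - 12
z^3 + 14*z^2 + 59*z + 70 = (z + 2)*(z + 5)*(z + 7)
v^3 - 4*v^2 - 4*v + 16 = (v - 4)*(v - 2)*(v + 2)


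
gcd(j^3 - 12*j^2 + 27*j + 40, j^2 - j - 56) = j - 8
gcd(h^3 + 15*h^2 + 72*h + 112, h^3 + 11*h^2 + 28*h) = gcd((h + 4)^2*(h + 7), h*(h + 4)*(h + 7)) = h^2 + 11*h + 28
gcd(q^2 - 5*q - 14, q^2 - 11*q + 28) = q - 7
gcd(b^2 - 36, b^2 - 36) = b^2 - 36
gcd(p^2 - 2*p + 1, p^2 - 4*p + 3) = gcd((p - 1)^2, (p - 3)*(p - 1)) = p - 1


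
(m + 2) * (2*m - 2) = 2*m^2 + 2*m - 4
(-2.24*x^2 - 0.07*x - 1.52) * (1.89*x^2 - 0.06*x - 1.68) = -4.2336*x^4 + 0.00210000000000002*x^3 + 0.894600000000001*x^2 + 0.2088*x + 2.5536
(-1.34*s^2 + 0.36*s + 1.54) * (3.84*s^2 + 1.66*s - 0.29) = -5.1456*s^4 - 0.842*s^3 + 6.8998*s^2 + 2.452*s - 0.4466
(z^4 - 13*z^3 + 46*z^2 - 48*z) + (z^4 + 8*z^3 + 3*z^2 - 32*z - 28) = 2*z^4 - 5*z^3 + 49*z^2 - 80*z - 28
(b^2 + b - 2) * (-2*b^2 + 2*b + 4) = -2*b^4 + 10*b^2 - 8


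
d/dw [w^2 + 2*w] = 2*w + 2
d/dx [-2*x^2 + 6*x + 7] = 6 - 4*x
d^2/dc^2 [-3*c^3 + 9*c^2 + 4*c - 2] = 18 - 18*c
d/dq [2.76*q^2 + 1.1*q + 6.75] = 5.52*q + 1.1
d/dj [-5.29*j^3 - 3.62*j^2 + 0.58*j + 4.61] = -15.87*j^2 - 7.24*j + 0.58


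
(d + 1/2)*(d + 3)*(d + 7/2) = d^3 + 7*d^2 + 55*d/4 + 21/4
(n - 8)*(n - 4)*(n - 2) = n^3 - 14*n^2 + 56*n - 64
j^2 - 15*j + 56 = (j - 8)*(j - 7)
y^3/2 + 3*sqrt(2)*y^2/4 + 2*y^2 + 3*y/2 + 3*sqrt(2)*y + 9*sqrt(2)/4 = (y/2 + 1/2)*(y + 3)*(y + 3*sqrt(2)/2)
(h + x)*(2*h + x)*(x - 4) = 2*h^2*x - 8*h^2 + 3*h*x^2 - 12*h*x + x^3 - 4*x^2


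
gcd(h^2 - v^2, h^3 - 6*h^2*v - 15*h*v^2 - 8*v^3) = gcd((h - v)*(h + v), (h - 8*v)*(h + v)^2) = h + v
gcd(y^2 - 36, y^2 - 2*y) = 1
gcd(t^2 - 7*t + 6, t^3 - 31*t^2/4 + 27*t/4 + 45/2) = t - 6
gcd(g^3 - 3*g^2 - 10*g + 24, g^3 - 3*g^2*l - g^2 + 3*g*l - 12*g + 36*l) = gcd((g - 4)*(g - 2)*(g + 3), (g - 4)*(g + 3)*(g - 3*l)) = g^2 - g - 12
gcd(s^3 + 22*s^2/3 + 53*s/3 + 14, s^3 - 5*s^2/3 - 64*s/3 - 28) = s^2 + 13*s/3 + 14/3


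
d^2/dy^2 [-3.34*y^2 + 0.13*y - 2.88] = -6.68000000000000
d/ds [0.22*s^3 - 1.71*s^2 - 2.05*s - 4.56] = 0.66*s^2 - 3.42*s - 2.05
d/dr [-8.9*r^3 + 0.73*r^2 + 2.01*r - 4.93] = -26.7*r^2 + 1.46*r + 2.01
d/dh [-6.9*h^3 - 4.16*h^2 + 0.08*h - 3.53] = -20.7*h^2 - 8.32*h + 0.08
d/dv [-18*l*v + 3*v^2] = -18*l + 6*v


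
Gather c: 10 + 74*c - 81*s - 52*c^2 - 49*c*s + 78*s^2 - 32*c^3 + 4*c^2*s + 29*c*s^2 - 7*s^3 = -32*c^3 + c^2*(4*s - 52) + c*(29*s^2 - 49*s + 74) - 7*s^3 + 78*s^2 - 81*s + 10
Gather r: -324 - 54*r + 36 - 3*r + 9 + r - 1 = -56*r - 280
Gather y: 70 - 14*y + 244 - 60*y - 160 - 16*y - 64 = 90 - 90*y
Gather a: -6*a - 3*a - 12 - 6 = -9*a - 18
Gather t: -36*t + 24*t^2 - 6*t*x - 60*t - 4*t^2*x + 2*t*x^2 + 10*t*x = t^2*(24 - 4*x) + t*(2*x^2 + 4*x - 96)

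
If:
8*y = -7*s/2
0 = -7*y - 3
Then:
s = 48/49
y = -3/7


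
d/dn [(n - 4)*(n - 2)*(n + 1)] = 3*n^2 - 10*n + 2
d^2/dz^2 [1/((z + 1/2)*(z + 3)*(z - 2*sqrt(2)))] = 4*(4*(z + 3)^2*(z - 2*sqrt(2))^2 + 2*(z + 3)^2*(z - 2*sqrt(2))*(2*z + 1) + (z + 3)^2*(2*z + 1)^2 + 2*(z + 3)*(z - 2*sqrt(2))^2*(2*z + 1) + (z + 3)*(z - 2*sqrt(2))*(2*z + 1)^2 + (z - 2*sqrt(2))^2*(2*z + 1)^2)/((z + 3)^3*(z - 2*sqrt(2))^3*(2*z + 1)^3)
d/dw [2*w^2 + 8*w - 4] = 4*w + 8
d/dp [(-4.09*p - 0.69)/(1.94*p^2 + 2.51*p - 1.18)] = (7.9346*p^2 + 2.6772*p + 6.5581)/(3.7636*p^4 + 9.7388*p^3 + 1.7217*p^2 - 5.9236*p + 1.3924)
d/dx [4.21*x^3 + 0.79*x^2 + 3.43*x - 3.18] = 12.63*x^2 + 1.58*x + 3.43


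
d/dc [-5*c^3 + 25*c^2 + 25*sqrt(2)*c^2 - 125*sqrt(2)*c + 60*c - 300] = -15*c^2 + 50*c + 50*sqrt(2)*c - 125*sqrt(2) + 60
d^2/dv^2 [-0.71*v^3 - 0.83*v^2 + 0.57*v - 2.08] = -4.26*v - 1.66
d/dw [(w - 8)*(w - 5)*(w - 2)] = 3*w^2 - 30*w + 66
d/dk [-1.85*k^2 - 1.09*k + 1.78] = -3.7*k - 1.09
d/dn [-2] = 0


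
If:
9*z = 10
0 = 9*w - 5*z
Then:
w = 50/81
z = 10/9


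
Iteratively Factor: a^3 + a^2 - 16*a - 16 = (a + 4)*(a^2 - 3*a - 4) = (a - 4)*(a + 4)*(a + 1)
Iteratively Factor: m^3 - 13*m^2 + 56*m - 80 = (m - 4)*(m^2 - 9*m + 20) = (m - 5)*(m - 4)*(m - 4)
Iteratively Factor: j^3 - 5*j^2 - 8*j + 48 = (j - 4)*(j^2 - j - 12) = (j - 4)^2*(j + 3)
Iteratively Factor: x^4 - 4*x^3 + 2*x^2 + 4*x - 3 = (x - 1)*(x^3 - 3*x^2 - x + 3) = (x - 1)^2*(x^2 - 2*x - 3) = (x - 1)^2*(x + 1)*(x - 3)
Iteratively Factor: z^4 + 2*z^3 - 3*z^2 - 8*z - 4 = (z + 1)*(z^3 + z^2 - 4*z - 4) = (z + 1)^2*(z^2 - 4) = (z + 1)^2*(z + 2)*(z - 2)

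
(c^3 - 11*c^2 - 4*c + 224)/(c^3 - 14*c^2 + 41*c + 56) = (c + 4)/(c + 1)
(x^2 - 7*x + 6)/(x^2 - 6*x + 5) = (x - 6)/(x - 5)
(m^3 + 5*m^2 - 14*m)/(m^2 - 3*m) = (m^2 + 5*m - 14)/(m - 3)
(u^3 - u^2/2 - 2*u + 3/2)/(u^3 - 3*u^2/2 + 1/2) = (2*u + 3)/(2*u + 1)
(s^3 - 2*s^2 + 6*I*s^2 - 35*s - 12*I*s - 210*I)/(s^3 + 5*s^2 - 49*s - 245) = (s + 6*I)/(s + 7)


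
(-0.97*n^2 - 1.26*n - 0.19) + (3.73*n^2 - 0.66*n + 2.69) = 2.76*n^2 - 1.92*n + 2.5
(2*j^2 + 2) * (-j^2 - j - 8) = -2*j^4 - 2*j^3 - 18*j^2 - 2*j - 16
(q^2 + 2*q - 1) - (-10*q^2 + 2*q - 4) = 11*q^2 + 3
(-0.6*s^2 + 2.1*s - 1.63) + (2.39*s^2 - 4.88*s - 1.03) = 1.79*s^2 - 2.78*s - 2.66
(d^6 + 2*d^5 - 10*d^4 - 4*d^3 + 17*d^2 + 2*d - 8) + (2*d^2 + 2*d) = d^6 + 2*d^5 - 10*d^4 - 4*d^3 + 19*d^2 + 4*d - 8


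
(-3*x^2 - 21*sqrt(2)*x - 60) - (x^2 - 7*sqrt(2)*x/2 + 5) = -4*x^2 - 35*sqrt(2)*x/2 - 65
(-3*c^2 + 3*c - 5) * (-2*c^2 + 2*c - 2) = 6*c^4 - 12*c^3 + 22*c^2 - 16*c + 10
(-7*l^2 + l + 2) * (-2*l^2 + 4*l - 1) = 14*l^4 - 30*l^3 + 7*l^2 + 7*l - 2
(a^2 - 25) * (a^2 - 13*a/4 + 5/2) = a^4 - 13*a^3/4 - 45*a^2/2 + 325*a/4 - 125/2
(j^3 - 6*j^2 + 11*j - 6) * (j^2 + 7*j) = j^5 + j^4 - 31*j^3 + 71*j^2 - 42*j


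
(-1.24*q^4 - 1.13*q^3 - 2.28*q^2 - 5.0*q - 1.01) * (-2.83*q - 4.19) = 3.5092*q^5 + 8.3935*q^4 + 11.1871*q^3 + 23.7032*q^2 + 23.8083*q + 4.2319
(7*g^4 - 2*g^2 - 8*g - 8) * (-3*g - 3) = -21*g^5 - 21*g^4 + 6*g^3 + 30*g^2 + 48*g + 24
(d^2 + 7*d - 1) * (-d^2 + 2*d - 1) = -d^4 - 5*d^3 + 14*d^2 - 9*d + 1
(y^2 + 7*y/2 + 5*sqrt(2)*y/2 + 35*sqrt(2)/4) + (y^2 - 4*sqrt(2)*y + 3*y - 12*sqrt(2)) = 2*y^2 - 3*sqrt(2)*y/2 + 13*y/2 - 13*sqrt(2)/4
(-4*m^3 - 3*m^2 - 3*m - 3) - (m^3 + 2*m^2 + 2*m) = -5*m^3 - 5*m^2 - 5*m - 3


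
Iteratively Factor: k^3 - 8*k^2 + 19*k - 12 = (k - 3)*(k^2 - 5*k + 4) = (k - 4)*(k - 3)*(k - 1)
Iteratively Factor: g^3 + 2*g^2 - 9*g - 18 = (g + 2)*(g^2 - 9) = (g - 3)*(g + 2)*(g + 3)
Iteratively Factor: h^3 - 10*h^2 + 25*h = (h)*(h^2 - 10*h + 25) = h*(h - 5)*(h - 5)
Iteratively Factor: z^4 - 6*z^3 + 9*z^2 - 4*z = (z - 1)*(z^3 - 5*z^2 + 4*z) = (z - 4)*(z - 1)*(z^2 - z) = (z - 4)*(z - 1)^2*(z)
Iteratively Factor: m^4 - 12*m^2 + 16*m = (m)*(m^3 - 12*m + 16) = m*(m + 4)*(m^2 - 4*m + 4) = m*(m - 2)*(m + 4)*(m - 2)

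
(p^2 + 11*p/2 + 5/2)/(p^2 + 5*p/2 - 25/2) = (2*p + 1)/(2*p - 5)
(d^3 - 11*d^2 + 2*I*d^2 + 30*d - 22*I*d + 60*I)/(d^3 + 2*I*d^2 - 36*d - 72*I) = (d - 5)/(d + 6)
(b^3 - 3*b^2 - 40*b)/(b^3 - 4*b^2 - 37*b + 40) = b/(b - 1)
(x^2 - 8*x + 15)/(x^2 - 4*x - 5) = (x - 3)/(x + 1)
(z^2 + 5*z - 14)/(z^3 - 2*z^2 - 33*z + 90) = (z^2 + 5*z - 14)/(z^3 - 2*z^2 - 33*z + 90)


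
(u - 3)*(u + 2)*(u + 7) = u^3 + 6*u^2 - 13*u - 42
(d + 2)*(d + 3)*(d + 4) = d^3 + 9*d^2 + 26*d + 24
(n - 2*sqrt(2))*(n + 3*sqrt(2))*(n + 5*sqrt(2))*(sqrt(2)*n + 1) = sqrt(2)*n^4 + 13*n^3 + 4*sqrt(2)*n^2 - 122*n - 60*sqrt(2)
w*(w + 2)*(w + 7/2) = w^3 + 11*w^2/2 + 7*w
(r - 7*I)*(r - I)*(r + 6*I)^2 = r^4 + 4*I*r^3 + 53*r^2 + 204*I*r + 252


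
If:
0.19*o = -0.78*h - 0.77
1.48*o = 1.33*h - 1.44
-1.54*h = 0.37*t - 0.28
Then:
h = -0.62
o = -1.53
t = 3.32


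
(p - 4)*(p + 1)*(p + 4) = p^3 + p^2 - 16*p - 16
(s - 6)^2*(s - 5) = s^3 - 17*s^2 + 96*s - 180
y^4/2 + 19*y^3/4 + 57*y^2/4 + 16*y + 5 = (y/2 + 1)*(y + 1/2)*(y + 2)*(y + 5)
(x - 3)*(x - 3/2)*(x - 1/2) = x^3 - 5*x^2 + 27*x/4 - 9/4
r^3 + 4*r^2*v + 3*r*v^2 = r*(r + v)*(r + 3*v)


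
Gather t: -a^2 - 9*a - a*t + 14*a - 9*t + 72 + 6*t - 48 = -a^2 + 5*a + t*(-a - 3) + 24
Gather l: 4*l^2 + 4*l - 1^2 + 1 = 4*l^2 + 4*l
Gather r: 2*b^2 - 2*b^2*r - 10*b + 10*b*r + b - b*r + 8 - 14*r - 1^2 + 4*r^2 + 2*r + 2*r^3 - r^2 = 2*b^2 - 9*b + 2*r^3 + 3*r^2 + r*(-2*b^2 + 9*b - 12) + 7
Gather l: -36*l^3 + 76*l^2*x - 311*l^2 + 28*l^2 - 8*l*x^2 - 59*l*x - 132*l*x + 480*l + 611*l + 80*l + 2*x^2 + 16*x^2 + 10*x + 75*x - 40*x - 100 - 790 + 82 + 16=-36*l^3 + l^2*(76*x - 283) + l*(-8*x^2 - 191*x + 1171) + 18*x^2 + 45*x - 792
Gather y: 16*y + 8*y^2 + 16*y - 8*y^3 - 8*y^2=-8*y^3 + 32*y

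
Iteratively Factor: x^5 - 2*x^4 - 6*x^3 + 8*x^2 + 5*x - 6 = (x - 1)*(x^4 - x^3 - 7*x^2 + x + 6) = (x - 3)*(x - 1)*(x^3 + 2*x^2 - x - 2) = (x - 3)*(x - 1)*(x + 2)*(x^2 - 1) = (x - 3)*(x - 1)^2*(x + 2)*(x + 1)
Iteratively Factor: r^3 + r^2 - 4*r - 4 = (r - 2)*(r^2 + 3*r + 2) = (r - 2)*(r + 1)*(r + 2)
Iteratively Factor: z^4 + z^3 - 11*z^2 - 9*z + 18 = (z + 3)*(z^3 - 2*z^2 - 5*z + 6) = (z - 3)*(z + 3)*(z^2 + z - 2) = (z - 3)*(z + 2)*(z + 3)*(z - 1)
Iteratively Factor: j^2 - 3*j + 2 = (j - 2)*(j - 1)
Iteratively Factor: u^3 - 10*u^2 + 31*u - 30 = (u - 2)*(u^2 - 8*u + 15) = (u - 3)*(u - 2)*(u - 5)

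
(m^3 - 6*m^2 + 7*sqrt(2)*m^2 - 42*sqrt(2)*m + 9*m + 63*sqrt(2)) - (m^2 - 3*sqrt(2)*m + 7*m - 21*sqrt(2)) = m^3 - 7*m^2 + 7*sqrt(2)*m^2 - 39*sqrt(2)*m + 2*m + 84*sqrt(2)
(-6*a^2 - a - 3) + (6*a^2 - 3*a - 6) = -4*a - 9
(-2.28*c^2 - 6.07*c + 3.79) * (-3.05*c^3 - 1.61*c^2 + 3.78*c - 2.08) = 6.954*c^5 + 22.1843*c^4 - 10.4052*c^3 - 24.3041*c^2 + 26.9518*c - 7.8832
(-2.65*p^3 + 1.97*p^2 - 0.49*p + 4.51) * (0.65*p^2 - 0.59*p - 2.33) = -1.7225*p^5 + 2.844*p^4 + 4.6937*p^3 - 1.3695*p^2 - 1.5192*p - 10.5083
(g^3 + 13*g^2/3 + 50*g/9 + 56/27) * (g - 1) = g^4 + 10*g^3/3 + 11*g^2/9 - 94*g/27 - 56/27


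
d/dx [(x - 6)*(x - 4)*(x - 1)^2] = 4*x^3 - 36*x^2 + 90*x - 58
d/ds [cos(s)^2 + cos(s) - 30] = -sin(s) - sin(2*s)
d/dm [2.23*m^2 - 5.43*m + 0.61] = 4.46*m - 5.43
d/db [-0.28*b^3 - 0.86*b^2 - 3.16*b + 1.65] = -0.84*b^2 - 1.72*b - 3.16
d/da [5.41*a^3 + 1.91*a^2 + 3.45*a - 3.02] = 16.23*a^2 + 3.82*a + 3.45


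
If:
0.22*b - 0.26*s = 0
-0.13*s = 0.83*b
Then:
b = 0.00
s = 0.00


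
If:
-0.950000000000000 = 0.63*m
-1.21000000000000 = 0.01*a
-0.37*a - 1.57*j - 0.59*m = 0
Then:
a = -121.00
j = 29.08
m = -1.51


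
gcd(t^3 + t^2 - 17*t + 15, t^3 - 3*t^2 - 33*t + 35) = t^2 + 4*t - 5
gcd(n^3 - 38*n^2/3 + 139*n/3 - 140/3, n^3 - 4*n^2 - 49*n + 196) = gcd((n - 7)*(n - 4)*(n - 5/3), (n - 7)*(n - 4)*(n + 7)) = n^2 - 11*n + 28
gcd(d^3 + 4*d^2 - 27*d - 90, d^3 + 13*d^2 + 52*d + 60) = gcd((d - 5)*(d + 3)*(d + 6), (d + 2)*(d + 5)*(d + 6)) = d + 6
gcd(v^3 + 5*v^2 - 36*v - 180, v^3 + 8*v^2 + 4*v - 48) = v + 6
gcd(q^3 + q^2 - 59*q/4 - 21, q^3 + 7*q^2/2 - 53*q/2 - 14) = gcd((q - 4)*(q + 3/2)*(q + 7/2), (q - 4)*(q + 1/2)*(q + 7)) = q - 4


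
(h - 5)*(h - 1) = h^2 - 6*h + 5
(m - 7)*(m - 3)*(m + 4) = m^3 - 6*m^2 - 19*m + 84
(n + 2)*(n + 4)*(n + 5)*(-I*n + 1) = -I*n^4 + n^3 - 11*I*n^3 + 11*n^2 - 38*I*n^2 + 38*n - 40*I*n + 40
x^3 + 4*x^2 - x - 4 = (x - 1)*(x + 1)*(x + 4)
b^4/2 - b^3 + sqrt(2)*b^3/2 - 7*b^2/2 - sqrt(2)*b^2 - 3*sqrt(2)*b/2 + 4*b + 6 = (b/2 + sqrt(2))*(b - 3)*(b + 1)*(b - sqrt(2))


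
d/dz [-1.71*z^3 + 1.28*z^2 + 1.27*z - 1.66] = -5.13*z^2 + 2.56*z + 1.27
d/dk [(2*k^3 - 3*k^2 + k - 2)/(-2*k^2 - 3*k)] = (-4*k^4 - 12*k^3 + 11*k^2 - 8*k - 6)/(k^2*(4*k^2 + 12*k + 9))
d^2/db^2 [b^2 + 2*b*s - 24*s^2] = 2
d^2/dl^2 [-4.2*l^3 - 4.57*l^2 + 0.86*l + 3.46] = -25.2*l - 9.14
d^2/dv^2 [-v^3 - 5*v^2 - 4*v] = -6*v - 10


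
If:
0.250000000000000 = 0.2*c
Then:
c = 1.25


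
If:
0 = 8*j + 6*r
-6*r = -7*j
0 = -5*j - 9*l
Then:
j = 0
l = 0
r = 0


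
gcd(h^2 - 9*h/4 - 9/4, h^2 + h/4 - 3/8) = h + 3/4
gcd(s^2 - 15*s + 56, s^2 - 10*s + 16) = s - 8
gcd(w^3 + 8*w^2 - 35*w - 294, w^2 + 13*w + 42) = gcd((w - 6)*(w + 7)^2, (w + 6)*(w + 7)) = w + 7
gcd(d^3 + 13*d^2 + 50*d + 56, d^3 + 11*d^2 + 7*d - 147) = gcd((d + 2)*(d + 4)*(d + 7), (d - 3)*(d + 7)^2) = d + 7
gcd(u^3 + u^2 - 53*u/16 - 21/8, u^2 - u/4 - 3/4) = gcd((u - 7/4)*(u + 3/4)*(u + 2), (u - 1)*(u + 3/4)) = u + 3/4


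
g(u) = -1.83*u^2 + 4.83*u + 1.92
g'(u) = 4.83 - 3.66*u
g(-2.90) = -27.48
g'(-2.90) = 15.44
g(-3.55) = -38.29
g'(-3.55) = 17.82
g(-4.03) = -47.27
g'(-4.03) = 19.58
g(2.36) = 3.13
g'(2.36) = -3.81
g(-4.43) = -55.39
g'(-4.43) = 21.04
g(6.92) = -52.29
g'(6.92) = -20.50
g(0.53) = 3.97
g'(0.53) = 2.89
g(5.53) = -27.33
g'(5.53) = -15.41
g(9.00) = -102.84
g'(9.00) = -28.11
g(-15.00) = -482.28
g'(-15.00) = 59.73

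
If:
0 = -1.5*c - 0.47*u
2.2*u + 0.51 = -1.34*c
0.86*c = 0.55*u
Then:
No Solution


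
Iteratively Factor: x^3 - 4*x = (x - 2)*(x^2 + 2*x) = x*(x - 2)*(x + 2)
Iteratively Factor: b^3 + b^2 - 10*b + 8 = (b + 4)*(b^2 - 3*b + 2) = (b - 1)*(b + 4)*(b - 2)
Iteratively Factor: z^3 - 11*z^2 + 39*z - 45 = (z - 3)*(z^2 - 8*z + 15) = (z - 5)*(z - 3)*(z - 3)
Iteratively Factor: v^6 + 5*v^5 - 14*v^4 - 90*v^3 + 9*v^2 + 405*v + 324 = (v - 3)*(v^5 + 8*v^4 + 10*v^3 - 60*v^2 - 171*v - 108) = (v - 3)*(v + 3)*(v^4 + 5*v^3 - 5*v^2 - 45*v - 36) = (v - 3)*(v + 1)*(v + 3)*(v^3 + 4*v^2 - 9*v - 36) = (v - 3)*(v + 1)*(v + 3)*(v + 4)*(v^2 - 9) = (v - 3)^2*(v + 1)*(v + 3)*(v + 4)*(v + 3)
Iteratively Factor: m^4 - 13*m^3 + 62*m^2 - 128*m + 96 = (m - 4)*(m^3 - 9*m^2 + 26*m - 24) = (m - 4)^2*(m^2 - 5*m + 6) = (m - 4)^2*(m - 2)*(m - 3)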